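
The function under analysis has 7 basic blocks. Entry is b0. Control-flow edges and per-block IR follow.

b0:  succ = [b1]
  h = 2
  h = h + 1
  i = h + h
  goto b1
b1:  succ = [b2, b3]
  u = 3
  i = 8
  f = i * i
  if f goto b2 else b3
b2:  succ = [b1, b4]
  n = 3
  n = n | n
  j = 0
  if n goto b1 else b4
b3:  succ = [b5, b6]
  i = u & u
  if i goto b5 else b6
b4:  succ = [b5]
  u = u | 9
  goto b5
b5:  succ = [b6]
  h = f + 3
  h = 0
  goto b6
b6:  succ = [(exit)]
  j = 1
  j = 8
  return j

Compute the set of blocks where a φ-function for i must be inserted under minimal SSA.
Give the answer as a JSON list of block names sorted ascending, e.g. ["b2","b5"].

idom tree: b1←b0 b2←b1 b3←b1 b4←b2 b5←b1 b6←b1
Dom∩ at merges:
  b1: preds {b0,b2}: {b0} ∩ {b0,b1,b2} = {b0}; idom=b0
  b5: preds {b3,b4}: {b0,b1,b3} ∩ {b0,b1,b2,b4} = {b0,b1}; idom=b1
  b6: preds {b3,b5}: {b0,b1,b3} ∩ {b0,b1,b5} = {b0,b1}; idom=b1

DF derivation:
  join b1 pred b0: · stop@b0
  join b1 pred b2: b2→b1 stop@b0
  join b5 pred b3: b3 stop@b1
  join b5 pred b4: b4→b2 stop@b1
  join b6 pred b3: b3 stop@b1
  join b6 pred b5: b5 stop@b1
  b0 → ∅
  b1 → {b1}
  b2 → {b1,b5}
  b3 → {b5,b6}
  b4 → {b5}
  b5 → {b6}
  b6 → ∅

φ for i: defs {b0,b1,b3}
  DF⁺ = {b1,b5,b6}

Answer: ["b1", "b5", "b6"]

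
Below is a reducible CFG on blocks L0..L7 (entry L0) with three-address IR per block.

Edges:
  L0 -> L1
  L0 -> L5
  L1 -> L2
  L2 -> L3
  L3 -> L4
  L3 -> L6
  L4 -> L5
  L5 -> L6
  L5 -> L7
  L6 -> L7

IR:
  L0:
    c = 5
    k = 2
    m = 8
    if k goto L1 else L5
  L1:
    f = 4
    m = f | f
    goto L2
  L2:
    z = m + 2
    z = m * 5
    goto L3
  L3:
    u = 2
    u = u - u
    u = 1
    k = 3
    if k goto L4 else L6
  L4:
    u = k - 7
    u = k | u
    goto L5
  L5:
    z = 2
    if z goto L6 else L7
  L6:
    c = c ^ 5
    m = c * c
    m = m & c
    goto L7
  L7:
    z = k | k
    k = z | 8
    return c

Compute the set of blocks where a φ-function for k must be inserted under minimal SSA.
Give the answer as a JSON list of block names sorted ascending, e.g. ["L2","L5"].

Answer: ["L5", "L6", "L7"]

Analysis:
idom tree: L1←L0 L2←L1 L3←L2 L4←L3 L5←L0 L6←L0 L7←L0
Join-block Dom:
  L5: preds {L0,L4}: {L0} ∩ {L0,L1,L2,L3,L4} = {L0}; idom=L0
  L6: preds {L3,L5}: {L0,L1,L2,L3} ∩ {L0,L5} = {L0}; idom=L0
  L7: preds {L5,L6}: {L0,L5} ∩ {L0,L6} = {L0}; idom=L0

Frontier:
  join L5 pred L0: · stop@L0
  join L5 pred L4: L4→L3→L2→L1 stop@L0
  join L6 pred L3: L3→L2→L1 stop@L0
  join L6 pred L5: L5 stop@L0
  join L7 pred L5: L5 stop@L0
  join L7 pred L6: L6 stop@L0
  DF(L0)=∅
  DF(L1)={L5,L6}
  DF(L2)={L5,L6}
  DF(L3)={L5,L6}
  DF(L4)={L5}
  DF(L5)={L6,L7}
  DF(L6)={L7}
  DF(L7)=∅

φ for k: defs {L0,L3,L7}
  DF⁺ = {L5,L6,L7}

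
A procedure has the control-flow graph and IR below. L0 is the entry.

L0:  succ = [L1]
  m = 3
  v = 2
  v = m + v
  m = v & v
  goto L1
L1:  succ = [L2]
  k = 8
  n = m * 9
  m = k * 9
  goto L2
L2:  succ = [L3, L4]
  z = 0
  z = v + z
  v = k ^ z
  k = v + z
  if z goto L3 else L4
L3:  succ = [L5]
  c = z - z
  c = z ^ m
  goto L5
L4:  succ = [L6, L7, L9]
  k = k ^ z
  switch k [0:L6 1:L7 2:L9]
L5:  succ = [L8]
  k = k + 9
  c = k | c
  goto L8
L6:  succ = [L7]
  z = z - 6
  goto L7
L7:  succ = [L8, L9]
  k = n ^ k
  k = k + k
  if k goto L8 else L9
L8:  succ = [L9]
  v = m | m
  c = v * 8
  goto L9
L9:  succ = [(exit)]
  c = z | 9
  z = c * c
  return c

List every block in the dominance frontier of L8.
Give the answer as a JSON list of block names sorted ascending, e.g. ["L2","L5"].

idom tree: L1←L0 L2←L1 L3←L2 L4←L2 L5←L3 L6←L4 L7←L4 L8←L2 L9←L2
Dom at joins:
  L7: preds {L4,L6}: {L0,L1,L2,L4} ∩ {L0,L1,L2,L4,L6} = {L0,L1,L2,L4}; idom=L4
  L8: preds {L5,L7}: {L0,L1,L2,L3,L5} ∩ {L0,L1,L2,L4,L7} = {L0,L1,L2}; idom=L2
  L9: preds {L4,L7,L8}: {L0,L1,L2,L4} ∩ {L0,L1,L2,L4,L7} ∩ {L0,L1,L2,L8} = {L0,L1,L2}; idom=L2

DF derivation:
  join L7 pred L4: · stop@L4
  join L7 pred L6: L6 stop@L4
  join L8 pred L5: L5→L3 stop@L2
  join L8 pred L7: L7→L4 stop@L2
  join L9 pred L4: L4 stop@L2
  join L9 pred L7: L7→L4 stop@L2
  join L9 pred L8: L8 stop@L2
  L0: DF=∅
  L1: DF=∅
  L2: DF=∅
  L3: DF={L8}
  L4: DF={L8,L9}
  L5: DF={L8}
  L6: DF={L7}
  L7: DF={L8,L9}
  L8: DF={L9}
  L9: DF=∅

DF(L8) = ["L9"]

Answer: ["L9"]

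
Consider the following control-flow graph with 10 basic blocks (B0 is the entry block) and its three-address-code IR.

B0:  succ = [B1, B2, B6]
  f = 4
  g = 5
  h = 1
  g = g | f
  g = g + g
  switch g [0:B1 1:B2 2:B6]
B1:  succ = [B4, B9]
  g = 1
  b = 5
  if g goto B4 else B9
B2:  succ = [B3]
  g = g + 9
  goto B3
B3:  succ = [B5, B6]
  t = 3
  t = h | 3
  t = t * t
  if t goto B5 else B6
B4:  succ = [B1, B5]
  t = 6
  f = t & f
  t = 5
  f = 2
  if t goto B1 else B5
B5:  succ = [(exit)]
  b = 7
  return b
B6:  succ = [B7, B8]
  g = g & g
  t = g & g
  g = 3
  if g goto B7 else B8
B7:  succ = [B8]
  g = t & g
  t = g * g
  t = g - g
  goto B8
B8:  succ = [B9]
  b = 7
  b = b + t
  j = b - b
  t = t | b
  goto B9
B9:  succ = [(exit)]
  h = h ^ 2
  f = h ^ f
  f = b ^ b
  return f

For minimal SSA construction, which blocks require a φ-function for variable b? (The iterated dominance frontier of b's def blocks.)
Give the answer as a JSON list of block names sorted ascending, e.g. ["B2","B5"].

idom tree: B1←B0 B2←B0 B3←B2 B4←B1 B5←B0 B6←B0 B7←B6 B8←B6 B9←B0
Dom∩ at merges:
  B1: preds {B0,B4}: {B0} ∩ {B0,B1,B4} = {B0}; idom=B0
  B5: preds {B3,B4}: {B0,B2,B3} ∩ {B0,B1,B4} = {B0}; idom=B0
  B6: preds {B0,B3}: {B0} ∩ {B0,B2,B3} = {B0}; idom=B0
  B8: preds {B6,B7}: {B0,B6} ∩ {B0,B6,B7} = {B0,B6}; idom=B6
  B9: preds {B1,B8}: {B0,B1} ∩ {B0,B6,B8} = {B0}; idom=B0

Frontier:
  B1←B0: walk · to B0
  B1←B4: walk B4→B1 to B0
  B5←B3: walk B3→B2 to B0
  B5←B4: walk B4→B1 to B0
  B6←B0: walk · to B0
  B6←B3: walk B3→B2 to B0
  B8←B6: walk · to B6
  B8←B7: walk B7 to B6
  B9←B1: walk B1 to B0
  B9←B8: walk B8→B6 to B0
  DF(B0)=∅
  DF(B1)={B1,B5,B9}
  DF(B2)={B5,B6}
  DF(B3)={B5,B6}
  DF(B4)={B1,B5}
  DF(B5)=∅
  DF(B6)={B9}
  DF(B7)={B8}
  DF(B8)={B9}
  DF(B9)=∅

φ for b: defs {B1,B5,B8}
  DF⁺ = {B1,B5,B9}

Answer: ["B1", "B5", "B9"]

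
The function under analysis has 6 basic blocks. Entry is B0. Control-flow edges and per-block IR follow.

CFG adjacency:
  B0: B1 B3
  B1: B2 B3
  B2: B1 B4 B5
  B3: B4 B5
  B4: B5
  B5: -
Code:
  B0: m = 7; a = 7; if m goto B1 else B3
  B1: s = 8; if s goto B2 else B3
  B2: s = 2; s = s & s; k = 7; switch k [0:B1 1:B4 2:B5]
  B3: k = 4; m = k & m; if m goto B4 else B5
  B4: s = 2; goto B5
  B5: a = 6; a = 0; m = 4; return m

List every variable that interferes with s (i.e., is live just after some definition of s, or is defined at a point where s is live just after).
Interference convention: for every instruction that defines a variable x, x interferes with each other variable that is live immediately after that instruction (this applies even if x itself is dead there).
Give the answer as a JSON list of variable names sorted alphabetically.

Answer: ["m"]

Working:
Per-block:
  B0: {a,m} / ∅
  B1: {s} / ∅
  B2: {k,s} / ∅
  B3: {k,m} / {m}
  B4: {s} / ∅
  B5: {a,m} / ∅

Backward fixpoint:
  B0 li=∅ lo={m}
  B1 li={m} lo={m}
  B2 li={m} lo={m}
  B3 li={m} lo=∅
  B4 li=∅ lo=∅
  B5 li=∅ lo=∅

Interfere edges:
  a↔{m}
  k↔{m}
  m↔{a,k,s}
  s↔{m}

N(s) = ["m"]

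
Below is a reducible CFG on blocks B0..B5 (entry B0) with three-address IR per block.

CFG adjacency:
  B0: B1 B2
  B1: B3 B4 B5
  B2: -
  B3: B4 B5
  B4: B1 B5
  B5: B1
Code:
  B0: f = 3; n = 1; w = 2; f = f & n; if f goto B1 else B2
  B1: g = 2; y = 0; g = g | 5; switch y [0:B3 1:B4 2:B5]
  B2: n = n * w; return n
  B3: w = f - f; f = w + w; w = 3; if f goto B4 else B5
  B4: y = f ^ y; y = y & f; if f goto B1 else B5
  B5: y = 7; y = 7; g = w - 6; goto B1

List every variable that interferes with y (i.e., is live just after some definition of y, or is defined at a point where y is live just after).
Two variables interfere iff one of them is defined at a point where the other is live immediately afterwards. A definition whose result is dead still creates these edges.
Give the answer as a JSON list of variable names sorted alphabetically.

Per-block:
  B0: def={f,n,w} ue=∅
  B1: def={g,y} ue=∅
  B2: def={n} ue={n,w}
  B3: def={f,w} ue={f}
  B4: def={y} ue={f,y}
  B5: def={g,y} ue={w}

Live sets:
  live B0: ∅→{f,n,w}
  live B1: {f,w}→{f,w,y}
  live B2: {n,w}→∅
  live B3: {f,y}→{f,w,y}
  live B4: {f,w,y}→{f,w}
  live B5: {f,w}→{f,w}

Conflict graph:
  f: {g,n,w,y}
  g: {f,w,y}
  n: {f,w}
  w: {f,g,n,y}
  y: {f,g,w}

N(y) = ["f", "g", "w"]

Answer: ["f", "g", "w"]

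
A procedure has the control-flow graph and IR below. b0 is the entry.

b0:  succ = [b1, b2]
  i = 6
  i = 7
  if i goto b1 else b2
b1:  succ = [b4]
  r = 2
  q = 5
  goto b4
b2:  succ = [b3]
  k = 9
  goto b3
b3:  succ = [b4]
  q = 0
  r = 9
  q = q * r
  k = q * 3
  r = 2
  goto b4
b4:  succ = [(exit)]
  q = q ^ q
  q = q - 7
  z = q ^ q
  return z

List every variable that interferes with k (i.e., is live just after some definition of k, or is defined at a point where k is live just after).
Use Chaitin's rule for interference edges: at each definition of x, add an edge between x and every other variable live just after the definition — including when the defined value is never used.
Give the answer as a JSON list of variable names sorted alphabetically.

def/use:
  b0: def={i} ue=∅
  b1: def={q,r} ue=∅
  b2: def={k} ue=∅
  b3: def={k,q,r} ue=∅
  b4: def={q,z} ue={q}

Liveness:
  live b0: ∅→∅
  live b1: ∅→{q}
  live b2: ∅→∅
  live b3: ∅→{q}
  live b4: {q}→∅

Interference:
  i: ∅
  k: {q}
  q: {k,r}
  r: {q}
  z: ∅

N(k) = ["q"]

Answer: ["q"]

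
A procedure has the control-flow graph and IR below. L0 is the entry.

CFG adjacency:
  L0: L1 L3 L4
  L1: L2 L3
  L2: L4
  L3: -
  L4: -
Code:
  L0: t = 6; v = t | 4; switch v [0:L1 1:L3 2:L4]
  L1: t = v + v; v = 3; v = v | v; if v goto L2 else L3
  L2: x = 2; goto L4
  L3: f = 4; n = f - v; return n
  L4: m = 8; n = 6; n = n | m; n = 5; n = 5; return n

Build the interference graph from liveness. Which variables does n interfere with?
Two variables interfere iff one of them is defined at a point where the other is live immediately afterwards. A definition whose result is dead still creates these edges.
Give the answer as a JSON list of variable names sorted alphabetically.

Block summaries:
  L0 def {t,v} use ∅
  L1 def {t,v} use {v}
  L2 def {x} use ∅
  L3 def {f,n} use {v}
  L4 def {m,n} use ∅

Liveness:
  L0: in=∅ out={v}
  L1: in={v} out={v}
  L2: in=∅ out=∅
  L3: in={v} out=∅
  L4: in=∅ out=∅

Interfere edges:
  f — {v}
  m — {n}
  n — {m}
  t — ∅
  v — {f}
  x — ∅

N(n) = ["m"]

Answer: ["m"]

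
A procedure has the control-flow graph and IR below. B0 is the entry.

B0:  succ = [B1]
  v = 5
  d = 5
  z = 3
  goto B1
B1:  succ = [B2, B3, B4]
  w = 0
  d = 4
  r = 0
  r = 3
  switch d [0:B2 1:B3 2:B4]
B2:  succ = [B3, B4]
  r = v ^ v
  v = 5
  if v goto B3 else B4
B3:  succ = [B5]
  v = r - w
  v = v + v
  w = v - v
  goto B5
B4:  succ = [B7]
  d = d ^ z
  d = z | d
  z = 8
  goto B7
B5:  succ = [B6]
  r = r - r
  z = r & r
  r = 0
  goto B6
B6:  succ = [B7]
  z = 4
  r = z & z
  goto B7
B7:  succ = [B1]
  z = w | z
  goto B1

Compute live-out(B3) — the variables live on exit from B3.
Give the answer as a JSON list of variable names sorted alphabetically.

Answer: ["r", "v", "w"]

Derivation:
def/use:
  B0: def={d,v,z} ue=∅
  B1: def={d,r,w} ue=∅
  B2: def={r,v} ue={v}
  B3: def={v,w} ue={r,w}
  B4: def={d,z} ue={d,z}
  B5: def={r,z} ue={r}
  B6: def={r,z} ue=∅
  B7: def={z} ue={w,z}

Backward fixpoint:
  B0 li=∅ lo={v,z}
  B1 li={v,z} lo={d,r,v,w,z}
  B2 li={d,v,w,z} lo={d,r,v,w,z}
  B3 li={r,w} lo={r,v,w}
  B4 li={d,v,w,z} lo={v,w,z}
  B5 li={r,v,w} lo={v,w}
  B6 li={v,w} lo={v,w,z}
  B7 li={v,w,z} lo={v,z}

live-out(B3) = ["r", "v", "w"]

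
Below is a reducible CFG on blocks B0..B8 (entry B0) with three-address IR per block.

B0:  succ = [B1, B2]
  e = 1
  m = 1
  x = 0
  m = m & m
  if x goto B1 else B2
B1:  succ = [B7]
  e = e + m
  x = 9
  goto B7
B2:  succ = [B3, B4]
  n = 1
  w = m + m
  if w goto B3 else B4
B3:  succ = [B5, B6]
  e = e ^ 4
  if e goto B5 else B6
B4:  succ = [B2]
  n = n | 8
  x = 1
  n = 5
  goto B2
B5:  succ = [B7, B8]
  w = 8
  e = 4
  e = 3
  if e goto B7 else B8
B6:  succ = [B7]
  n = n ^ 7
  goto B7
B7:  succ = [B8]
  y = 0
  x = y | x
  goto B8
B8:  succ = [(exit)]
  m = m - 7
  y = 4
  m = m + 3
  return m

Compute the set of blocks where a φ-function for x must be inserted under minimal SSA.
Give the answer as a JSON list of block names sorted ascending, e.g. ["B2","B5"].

idom tree: B1←B0 B2←B0 B3←B2 B4←B2 B5←B3 B6←B3 B7←B0 B8←B0
Dom∩ at merges:
  B2: preds {B0,B4}: {B0} ∩ {B0,B2,B4} = {B0}; idom=B0
  B7: preds {B1,B5,B6}: {B0,B1} ∩ {B0,B2,B3,B5} ∩ {B0,B2,B3,B6} = {B0}; idom=B0
  B8: preds {B5,B7}: {B0,B2,B3,B5} ∩ {B0,B7} = {B0}; idom=B0

DF derivation:
  B2←B0: walk · to B0
  B2←B4: walk B4→B2 to B0
  B7←B1: walk B1 to B0
  B7←B5: walk B5→B3→B2 to B0
  B7←B6: walk B6→B3→B2 to B0
  B8←B5: walk B5→B3→B2 to B0
  B8←B7: walk B7 to B0
  DF(B0)=∅
  DF(B1)={B7}
  DF(B2)={B2,B7,B8}
  DF(B3)={B7,B8}
  DF(B4)={B2}
  DF(B5)={B7,B8}
  DF(B6)={B7}
  DF(B7)={B8}
  DF(B8)=∅

φ for x: defs {B0,B1,B4,B7}
  DF⁺ = {B2,B7,B8}

Answer: ["B2", "B7", "B8"]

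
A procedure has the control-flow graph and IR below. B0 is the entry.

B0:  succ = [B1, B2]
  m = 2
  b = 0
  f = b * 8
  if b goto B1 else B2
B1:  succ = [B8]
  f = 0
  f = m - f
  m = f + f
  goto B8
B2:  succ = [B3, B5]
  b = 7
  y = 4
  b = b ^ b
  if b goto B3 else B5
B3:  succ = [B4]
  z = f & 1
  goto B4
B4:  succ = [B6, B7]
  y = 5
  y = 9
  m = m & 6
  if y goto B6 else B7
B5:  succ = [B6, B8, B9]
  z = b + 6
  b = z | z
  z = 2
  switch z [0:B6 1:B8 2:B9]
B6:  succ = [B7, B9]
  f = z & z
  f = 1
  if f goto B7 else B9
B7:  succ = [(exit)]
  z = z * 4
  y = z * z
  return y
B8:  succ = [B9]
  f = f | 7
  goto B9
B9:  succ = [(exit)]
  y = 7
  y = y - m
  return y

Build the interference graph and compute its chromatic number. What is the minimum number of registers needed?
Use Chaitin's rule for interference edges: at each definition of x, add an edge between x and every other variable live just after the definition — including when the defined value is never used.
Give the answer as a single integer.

Answer: 4

Analysis:
def/use:
  B0 def {b,f,m} use ∅
  B1 def {f,m} use {m}
  B2 def {b,y} use ∅
  B3 def {z} use {f}
  B4 def {m,y} use {m}
  B5 def {b,z} use {b}
  B6 def {f} use {z}
  B7 def {y,z} use {z}
  B8 def {f} use {f}
  B9 def {y} use {m}

Backward fixpoint:
  B0 li=∅ lo={f,m}
  B1 li={m} lo={f,m}
  B2 li={f,m} lo={b,f,m}
  B3 li={f,m} lo={m,z}
  B4 li={m,z} lo={m,z}
  B5 li={b,f,m} lo={f,m,z}
  B6 li={m,z} lo={m,z}
  B7 li={z} lo=∅
  B8 li={f,m} lo={m}
  B9 li={m} lo=∅

Interfere edges:
  b↔{f,m,y}
  f↔{b,m,y,z}
  m↔{b,f,y,z}
  y↔{b,f,m,z}
  z↔{f,m,y}

Registers:
  clique {b,f,m,y} ⇒ need ≥ 4
  4-colouring: c0={f}  c1={m}  c2={y}  c3={b,z}
  χ = 4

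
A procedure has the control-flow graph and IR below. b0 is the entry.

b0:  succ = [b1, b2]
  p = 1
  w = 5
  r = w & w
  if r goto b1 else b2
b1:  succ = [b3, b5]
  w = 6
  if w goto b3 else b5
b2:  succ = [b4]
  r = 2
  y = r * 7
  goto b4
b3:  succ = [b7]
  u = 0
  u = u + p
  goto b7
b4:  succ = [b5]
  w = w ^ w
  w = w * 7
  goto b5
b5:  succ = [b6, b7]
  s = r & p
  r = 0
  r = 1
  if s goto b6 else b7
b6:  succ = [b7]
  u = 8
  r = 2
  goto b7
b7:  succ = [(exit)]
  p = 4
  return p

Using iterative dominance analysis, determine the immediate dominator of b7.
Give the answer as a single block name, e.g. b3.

idom tree: b1←b0 b2←b0 b3←b1 b4←b2 b5←b0 b6←b5 b7←b0
Dom∩ at merges:
  b5: preds {b1,b4}: {b0,b1} ∩ {b0,b2,b4} = {b0}; idom=b0
  b7: preds {b3,b5,b6}: {b0,b1,b3} ∩ {b0,b5} ∩ {b0,b5,b6} = {b0}; idom=b0

idom(b7) = b0

Answer: b0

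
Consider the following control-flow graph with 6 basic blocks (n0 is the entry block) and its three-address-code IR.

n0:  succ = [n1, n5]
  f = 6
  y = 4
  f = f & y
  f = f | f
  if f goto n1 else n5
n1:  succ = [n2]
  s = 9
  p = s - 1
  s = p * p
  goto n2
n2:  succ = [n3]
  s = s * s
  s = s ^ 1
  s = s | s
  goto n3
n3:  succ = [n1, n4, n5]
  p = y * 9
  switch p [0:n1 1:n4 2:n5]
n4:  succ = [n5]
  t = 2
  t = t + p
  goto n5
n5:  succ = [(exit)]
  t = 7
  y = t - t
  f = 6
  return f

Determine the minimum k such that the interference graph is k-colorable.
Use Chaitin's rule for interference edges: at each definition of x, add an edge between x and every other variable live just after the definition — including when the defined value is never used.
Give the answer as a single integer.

Block summaries:
  n0: {f,y} / ∅
  n1: {p,s} / ∅
  n2: {s} / {s}
  n3: {p} / {y}
  n4: {t} / {p}
  n5: {f,t,y} / ∅

Live sets:
  live n0: ∅→{y}
  live n1: {y}→{s,y}
  live n2: {s,y}→{y}
  live n3: {y}→{p,y}
  live n4: {p}→∅
  live n5: ∅→∅

Interference:
  f — {y}
  p — {t,y}
  s — {y}
  t — {p}
  y — {f,p,s}

Registers:
  lower bound: {f,y} mutually conflict ⇒ χ ≥ 2
  assign f→R1 p→R1 s→R1 t→R0 y→R0 — no edge inside a register ⇒ χ ≤ 2
  χ = 2

Answer: 2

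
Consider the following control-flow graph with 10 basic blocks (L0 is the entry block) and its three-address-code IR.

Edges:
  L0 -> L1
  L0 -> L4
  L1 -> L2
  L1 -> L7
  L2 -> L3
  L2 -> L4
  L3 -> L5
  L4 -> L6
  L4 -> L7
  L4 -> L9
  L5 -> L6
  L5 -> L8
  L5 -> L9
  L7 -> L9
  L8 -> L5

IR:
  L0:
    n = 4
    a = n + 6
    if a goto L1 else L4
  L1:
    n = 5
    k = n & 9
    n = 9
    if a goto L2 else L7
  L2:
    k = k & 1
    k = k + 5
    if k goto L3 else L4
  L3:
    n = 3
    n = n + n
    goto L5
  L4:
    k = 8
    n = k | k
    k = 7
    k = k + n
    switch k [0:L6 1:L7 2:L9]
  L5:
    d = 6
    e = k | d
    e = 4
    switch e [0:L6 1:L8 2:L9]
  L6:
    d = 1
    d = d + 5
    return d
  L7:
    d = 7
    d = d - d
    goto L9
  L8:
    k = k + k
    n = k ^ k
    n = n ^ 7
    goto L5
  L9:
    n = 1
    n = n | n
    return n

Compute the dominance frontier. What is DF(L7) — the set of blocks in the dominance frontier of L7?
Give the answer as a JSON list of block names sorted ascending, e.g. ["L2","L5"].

idom tree: L1←L0 L2←L1 L3←L2 L4←L0 L5←L3 L6←L0 L7←L0 L8←L5 L9←L0
Join-block Dom:
  L4: preds {L0,L2}: {L0} ∩ {L0,L1,L2} = {L0}; idom=L0
  L5: preds {L3,L8}: {L0,L1,L2,L3} ∩ {L0,L1,L2,L3,L5,L8} = {L0,L1,L2,L3}; idom=L3
  L6: preds {L4,L5}: {L0,L4} ∩ {L0,L1,L2,L3,L5} = {L0}; idom=L0
  L7: preds {L1,L4}: {L0,L1} ∩ {L0,L4} = {L0}; idom=L0
  L9: preds {L4,L5,L7}: {L0,L4} ∩ {L0,L1,L2,L3,L5} ∩ {L0,L7} = {L0}; idom=L0

DF derivation:
  L4←L0: walk · to L0
  L4←L2: walk L2→L1 to L0
  L5←L3: walk · to L3
  L5←L8: walk L8→L5 to L3
  L6←L4: walk L4 to L0
  L6←L5: walk L5→L3→L2→L1 to L0
  L7←L1: walk L1 to L0
  L7←L4: walk L4 to L0
  L9←L4: walk L4 to L0
  L9←L5: walk L5→L3→L2→L1 to L0
  L9←L7: walk L7 to L0
  L0 → ∅
  L1 → {L4,L6,L7,L9}
  L2 → {L4,L6,L9}
  L3 → {L6,L9}
  L4 → {L6,L7,L9}
  L5 → {L5,L6,L9}
  L6 → ∅
  L7 → {L9}
  L8 → {L5}
  L9 → ∅

DF(L7) = ["L9"]

Answer: ["L9"]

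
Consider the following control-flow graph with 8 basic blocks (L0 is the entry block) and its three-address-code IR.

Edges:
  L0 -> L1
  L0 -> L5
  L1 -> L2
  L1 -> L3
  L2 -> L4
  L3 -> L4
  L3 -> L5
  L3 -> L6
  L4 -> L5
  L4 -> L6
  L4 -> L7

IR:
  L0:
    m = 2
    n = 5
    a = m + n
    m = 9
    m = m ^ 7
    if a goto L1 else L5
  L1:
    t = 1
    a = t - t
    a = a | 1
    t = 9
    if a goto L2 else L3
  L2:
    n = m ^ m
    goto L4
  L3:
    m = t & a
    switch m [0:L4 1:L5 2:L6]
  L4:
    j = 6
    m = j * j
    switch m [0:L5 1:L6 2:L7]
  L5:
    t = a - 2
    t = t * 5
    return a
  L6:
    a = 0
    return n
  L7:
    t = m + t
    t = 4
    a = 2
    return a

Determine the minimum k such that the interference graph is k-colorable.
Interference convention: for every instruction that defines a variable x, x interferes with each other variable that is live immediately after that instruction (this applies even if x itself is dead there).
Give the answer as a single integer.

Block summaries:
  L0 def {a,m,n} use ∅
  L1 def {a,t} use ∅
  L2 def {n} use {m}
  L3 def {m} use {a,t}
  L4 def {j,m} use ∅
  L5 def {t} use {a}
  L6 def {a} use {n}
  L7 def {a,t} use {m,t}

Backward fixpoint:
  L0: in=∅ out={a,m,n}
  L1: in={m,n} out={a,m,n,t}
  L2: in={a,m,t} out={a,n,t}
  L3: in={a,n,t} out={a,n,t}
  L4: in={a,n,t} out={a,m,n,t}
  L5: in={a} out=∅
  L6: in={n} out=∅
  L7: in={m,t} out=∅

Conflict graph:
  a — {j,m,n,t}
  j — {a,n,t}
  m — {a,n,t}
  n — {a,j,m,t}
  t — {a,j,m,n}

Registers:
  lower bound: {a,j,n,t} mutually conflict ⇒ χ ≥ 4
  4-colouring: c0={a}  c1={n}  c2={t}  c3={j,m}
  χ = 4

Answer: 4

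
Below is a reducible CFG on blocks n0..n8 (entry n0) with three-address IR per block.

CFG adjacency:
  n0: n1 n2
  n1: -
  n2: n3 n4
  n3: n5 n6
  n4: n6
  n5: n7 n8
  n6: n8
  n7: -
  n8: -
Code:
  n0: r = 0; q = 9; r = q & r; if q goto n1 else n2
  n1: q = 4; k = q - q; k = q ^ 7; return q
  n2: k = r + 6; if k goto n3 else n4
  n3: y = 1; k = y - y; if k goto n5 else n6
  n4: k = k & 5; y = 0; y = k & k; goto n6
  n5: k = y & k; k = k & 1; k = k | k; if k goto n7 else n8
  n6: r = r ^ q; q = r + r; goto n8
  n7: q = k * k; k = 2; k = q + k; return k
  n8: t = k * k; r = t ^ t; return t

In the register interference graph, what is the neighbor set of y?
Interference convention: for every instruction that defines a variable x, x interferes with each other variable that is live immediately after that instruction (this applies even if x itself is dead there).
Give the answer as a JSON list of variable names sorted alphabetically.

Answer: ["k", "q", "r"]

Derivation:
Per-block:
  n0 def {q,r} use ∅
  n1 def {k,q} use ∅
  n2 def {k} use {r}
  n3 def {k,y} use ∅
  n4 def {k,y} use {k}
  n5 def {k} use {k,y}
  n6 def {q,r} use {q,r}
  n7 def {k,q} use {k}
  n8 def {r,t} use {k}

Backward fixpoint:
  live n0: ∅→{q,r}
  live n1: ∅→∅
  live n2: {q,r}→{k,q,r}
  live n3: {q,r}→{k,q,r,y}
  live n4: {k,q,r}→{k,q,r}
  live n5: {k,y}→{k}
  live n6: {k,q,r}→{k}
  live n7: {k}→∅
  live n8: {k}→∅

Interference:
  k — {q,r,y}
  q — {k,r,y}
  r — {k,q,t,y}
  t — {r}
  y — {k,q,r}

N(y) = ["k", "q", "r"]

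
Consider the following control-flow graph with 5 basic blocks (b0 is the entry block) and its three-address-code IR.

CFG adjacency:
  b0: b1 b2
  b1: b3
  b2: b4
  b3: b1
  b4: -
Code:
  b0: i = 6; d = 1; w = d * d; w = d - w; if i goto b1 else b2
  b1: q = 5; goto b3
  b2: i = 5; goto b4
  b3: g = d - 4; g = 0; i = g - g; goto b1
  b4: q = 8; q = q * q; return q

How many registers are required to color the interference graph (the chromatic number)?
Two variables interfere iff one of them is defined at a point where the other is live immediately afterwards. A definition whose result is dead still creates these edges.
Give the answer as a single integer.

def/use:
  b0: {d,i,w} / ∅
  b1: {q} / ∅
  b2: {i} / ∅
  b3: {g,i} / {d}
  b4: {q} / ∅

Live sets:
  live b0: ∅→{d}
  live b1: {d}→{d}
  live b2: ∅→∅
  live b3: {d}→{d}
  live b4: ∅→∅

Interference:
  d — {g,i,q,w}
  g — {d}
  i — {d,w}
  q — {d}
  w — {d,i}

Chromatic number:
  clique {d,i,w} ⇒ need ≥ 3
  assign d→r0 g→r1 i→r1 q→r1 w→r2 — no edge inside a register ⇒ χ ≤ 3
  χ = 3

Answer: 3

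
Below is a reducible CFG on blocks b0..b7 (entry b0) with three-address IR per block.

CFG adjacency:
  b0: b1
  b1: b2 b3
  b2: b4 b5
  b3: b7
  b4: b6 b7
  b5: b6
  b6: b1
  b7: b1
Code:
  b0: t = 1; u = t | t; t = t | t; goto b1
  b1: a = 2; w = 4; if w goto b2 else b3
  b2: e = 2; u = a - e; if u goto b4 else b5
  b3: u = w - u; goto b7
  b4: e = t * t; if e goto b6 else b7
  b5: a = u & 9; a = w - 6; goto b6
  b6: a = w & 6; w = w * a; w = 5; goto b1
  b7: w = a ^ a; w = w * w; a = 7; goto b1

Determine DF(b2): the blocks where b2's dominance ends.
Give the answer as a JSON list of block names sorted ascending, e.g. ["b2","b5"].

Answer: ["b1", "b7"]

Analysis:
idom tree: b1←b0 b2←b1 b3←b1 b4←b2 b5←b2 b6←b2 b7←b1
Dom∩ at merges:
  b1: preds {b0,b6,b7}: {b0} ∩ {b0,b1,b2,b6} ∩ {b0,b1,b7} = {b0}; idom=b0
  b6: preds {b4,b5}: {b0,b1,b2,b4} ∩ {b0,b1,b2,b5} = {b0,b1,b2}; idom=b2
  b7: preds {b3,b4}: {b0,b1,b3} ∩ {b0,b1,b2,b4} = {b0,b1}; idom=b1

DF derivation:
  join b1 pred b0: · stop@b0
  join b1 pred b6: b6→b2→b1 stop@b0
  join b1 pred b7: b7→b1 stop@b0
  join b6 pred b4: b4 stop@b2
  join b6 pred b5: b5 stop@b2
  join b7 pred b3: b3 stop@b1
  join b7 pred b4: b4→b2 stop@b1
  DF(b0)=∅
  DF(b1)={b1}
  DF(b2)={b1,b7}
  DF(b3)={b7}
  DF(b4)={b6,b7}
  DF(b5)={b6}
  DF(b6)={b1}
  DF(b7)={b1}

DF(b2) = ["b1", "b7"]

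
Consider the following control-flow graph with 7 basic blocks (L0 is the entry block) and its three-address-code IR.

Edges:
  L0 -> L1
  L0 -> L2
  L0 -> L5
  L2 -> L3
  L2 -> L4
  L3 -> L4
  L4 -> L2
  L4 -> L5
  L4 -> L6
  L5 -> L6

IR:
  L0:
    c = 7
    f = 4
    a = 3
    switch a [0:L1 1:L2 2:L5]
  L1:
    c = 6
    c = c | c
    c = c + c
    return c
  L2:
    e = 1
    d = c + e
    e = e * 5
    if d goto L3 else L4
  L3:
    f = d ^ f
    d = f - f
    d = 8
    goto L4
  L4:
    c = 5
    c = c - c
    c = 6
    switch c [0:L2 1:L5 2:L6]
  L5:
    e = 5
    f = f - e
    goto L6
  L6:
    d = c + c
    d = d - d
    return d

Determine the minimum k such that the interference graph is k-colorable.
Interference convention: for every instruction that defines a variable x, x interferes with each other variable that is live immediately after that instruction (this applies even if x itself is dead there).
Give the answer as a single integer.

Block summaries:
  L0: {a,c,f} / ∅
  L1: {c} / ∅
  L2: {d,e} / {c}
  L3: {d,f} / {d,f}
  L4: {c} / ∅
  L5: {e,f} / {f}
  L6: {d} / {c}

Liveness:
  L0: in=∅ out={c,f}
  L1: in=∅ out=∅
  L2: in={c,f} out={d,f}
  L3: in={d,f} out={f}
  L4: in={f} out={c,f}
  L5: in={c,f} out={c}
  L6: in={c} out=∅

Interfere edges:
  a — {c,f}
  c — {a,e,f}
  d — {e,f}
  e — {c,d,f}
  f — {a,c,d,e}

Registers:
  lower bound: {a,c,f} mutually conflict ⇒ χ ≥ 3
  assign a→c2 c→c1 d→c1 e→c2 f→c0 — no edge inside a register ⇒ χ ≤ 3
  χ = 3

Answer: 3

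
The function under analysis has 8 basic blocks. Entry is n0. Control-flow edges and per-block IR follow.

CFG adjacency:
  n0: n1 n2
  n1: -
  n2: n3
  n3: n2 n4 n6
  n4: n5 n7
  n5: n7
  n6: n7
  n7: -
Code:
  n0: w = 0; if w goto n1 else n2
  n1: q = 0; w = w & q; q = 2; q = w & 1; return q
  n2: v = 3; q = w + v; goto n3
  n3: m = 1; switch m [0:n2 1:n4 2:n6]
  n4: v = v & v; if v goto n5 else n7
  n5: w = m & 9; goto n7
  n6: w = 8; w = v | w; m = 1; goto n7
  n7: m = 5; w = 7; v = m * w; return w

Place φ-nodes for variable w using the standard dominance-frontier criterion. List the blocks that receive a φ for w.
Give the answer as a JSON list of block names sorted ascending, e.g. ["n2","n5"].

idom tree: n1←n0 n2←n0 n3←n2 n4←n3 n5←n4 n6←n3 n7←n3
Dom∩ at merges:
  n2: preds {n0,n3}: {n0} ∩ {n0,n2,n3} = {n0}; idom=n0
  n7: preds {n4,n5,n6}: {n0,n2,n3,n4} ∩ {n0,n2,n3,n4,n5} ∩ {n0,n2,n3,n6} = {n0,n2,n3}; idom=n3

DF derivation:
  n2←n0: walk · to n0
  n2←n3: walk n3→n2 to n0
  n7←n4: walk n4 to n3
  n7←n5: walk n5→n4 to n3
  n7←n6: walk n6 to n3
  DF(n0)=∅
  DF(n1)=∅
  DF(n2)={n2}
  DF(n3)={n2}
  DF(n4)={n7}
  DF(n5)={n7}
  DF(n6)={n7}
  DF(n7)=∅

φ for w: defs {n0,n1,n5,n6,n7}
  DF⁺ = {n7}

Answer: ["n7"]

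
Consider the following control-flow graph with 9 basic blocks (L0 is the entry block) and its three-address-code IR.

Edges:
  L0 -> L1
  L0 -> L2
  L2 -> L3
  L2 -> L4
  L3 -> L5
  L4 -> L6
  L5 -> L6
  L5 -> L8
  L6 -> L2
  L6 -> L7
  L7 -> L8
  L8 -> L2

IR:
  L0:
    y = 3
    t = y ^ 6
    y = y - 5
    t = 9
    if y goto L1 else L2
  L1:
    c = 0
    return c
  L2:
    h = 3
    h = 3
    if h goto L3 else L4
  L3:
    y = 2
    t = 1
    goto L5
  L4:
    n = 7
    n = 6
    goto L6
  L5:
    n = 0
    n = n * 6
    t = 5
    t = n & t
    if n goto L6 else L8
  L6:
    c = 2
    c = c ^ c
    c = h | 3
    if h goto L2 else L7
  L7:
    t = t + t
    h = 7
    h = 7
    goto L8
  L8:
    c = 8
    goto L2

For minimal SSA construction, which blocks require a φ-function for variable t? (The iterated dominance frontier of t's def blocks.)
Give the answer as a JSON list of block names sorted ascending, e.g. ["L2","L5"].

idom tree: L1←L0 L2←L0 L3←L2 L4←L2 L5←L3 L6←L2 L7←L6 L8←L2
Join-block Dom:
  L2: preds {L0,L6,L8}: {L0} ∩ {L0,L2,L6} ∩ {L0,L2,L8} = {L0}; idom=L0
  L6: preds {L4,L5}: {L0,L2,L4} ∩ {L0,L2,L3,L5} = {L0,L2}; idom=L2
  L8: preds {L5,L7}: {L0,L2,L3,L5} ∩ {L0,L2,L6,L7} = {L0,L2}; idom=L2

Frontier:
  L2←L0: walk · to L0
  L2←L6: walk L6→L2 to L0
  L2←L8: walk L8→L2 to L0
  L6←L4: walk L4 to L2
  L6←L5: walk L5→L3 to L2
  L8←L5: walk L5→L3 to L2
  L8←L7: walk L7→L6 to L2
  L0 → ∅
  L1 → ∅
  L2 → {L2}
  L3 → {L6,L8}
  L4 → {L6}
  L5 → {L6,L8}
  L6 → {L2,L8}
  L7 → {L8}
  L8 → {L2}

φ for t: defs {L0,L3,L5,L7}
  DF⁺ = {L2,L6,L8}

Answer: ["L2", "L6", "L8"]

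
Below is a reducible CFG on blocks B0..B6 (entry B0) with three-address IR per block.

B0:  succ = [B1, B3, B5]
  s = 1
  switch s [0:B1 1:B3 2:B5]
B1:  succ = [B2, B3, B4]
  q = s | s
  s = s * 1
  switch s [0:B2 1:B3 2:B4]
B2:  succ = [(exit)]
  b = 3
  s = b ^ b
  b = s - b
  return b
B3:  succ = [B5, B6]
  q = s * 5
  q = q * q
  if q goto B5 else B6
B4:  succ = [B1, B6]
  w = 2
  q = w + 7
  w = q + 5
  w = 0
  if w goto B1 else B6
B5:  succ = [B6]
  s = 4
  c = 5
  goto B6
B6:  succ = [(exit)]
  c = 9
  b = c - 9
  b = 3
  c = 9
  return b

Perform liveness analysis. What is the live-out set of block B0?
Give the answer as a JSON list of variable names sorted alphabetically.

Answer: ["s"]

Analysis:
def/use:
  B0: {s} / ∅
  B1: {q,s} / {s}
  B2: {b,s} / ∅
  B3: {q} / {s}
  B4: {q,w} / ∅
  B5: {c,s} / ∅
  B6: {b,c} / ∅

Backward fixpoint:
  B0: in=∅ out={s}
  B1: in={s} out={s}
  B2: in=∅ out=∅
  B3: in={s} out=∅
  B4: in={s} out={s}
  B5: in=∅ out=∅
  B6: in=∅ out=∅

live-out(B0) = ["s"]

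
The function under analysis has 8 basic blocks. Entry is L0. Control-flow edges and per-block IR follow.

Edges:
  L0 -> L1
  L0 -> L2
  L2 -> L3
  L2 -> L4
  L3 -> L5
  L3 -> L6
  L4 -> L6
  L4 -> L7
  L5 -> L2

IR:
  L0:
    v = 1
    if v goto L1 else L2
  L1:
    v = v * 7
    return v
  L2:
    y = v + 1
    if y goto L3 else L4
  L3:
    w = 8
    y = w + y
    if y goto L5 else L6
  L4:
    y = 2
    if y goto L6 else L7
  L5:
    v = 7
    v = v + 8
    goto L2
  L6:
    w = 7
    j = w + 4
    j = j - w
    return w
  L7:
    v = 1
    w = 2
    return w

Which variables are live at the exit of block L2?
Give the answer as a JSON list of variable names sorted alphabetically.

Per-block:
  L0: {v} / ∅
  L1: {v} / {v}
  L2: {y} / {v}
  L3: {w,y} / {y}
  L4: {y} / ∅
  L5: {v} / ∅
  L6: {j,w} / ∅
  L7: {v,w} / ∅

Backward fixpoint:
  live L0: ∅→{v}
  live L1: {v}→∅
  live L2: {v}→{y}
  live L3: {y}→∅
  live L4: ∅→∅
  live L5: ∅→{v}
  live L6: ∅→∅
  live L7: ∅→∅

live-out(L2) = ["y"]

Answer: ["y"]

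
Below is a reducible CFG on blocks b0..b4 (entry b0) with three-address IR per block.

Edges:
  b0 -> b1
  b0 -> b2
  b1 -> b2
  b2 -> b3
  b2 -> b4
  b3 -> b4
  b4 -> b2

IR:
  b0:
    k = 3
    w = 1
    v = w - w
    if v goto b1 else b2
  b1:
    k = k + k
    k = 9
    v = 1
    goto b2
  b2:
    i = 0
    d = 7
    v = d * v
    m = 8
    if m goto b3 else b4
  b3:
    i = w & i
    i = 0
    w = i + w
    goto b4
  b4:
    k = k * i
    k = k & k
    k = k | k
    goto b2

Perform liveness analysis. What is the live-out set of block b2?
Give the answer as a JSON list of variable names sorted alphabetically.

def/use:
  b0 def {k,v,w} use ∅
  b1 def {k,v} use {k}
  b2 def {d,i,m,v} use {v}
  b3 def {i,w} use {i,w}
  b4 def {k} use {i,k}

Liveness:
  b0: in=∅ out={k,v,w}
  b1: in={k,w} out={k,v,w}
  b2: in={k,v,w} out={i,k,v,w}
  b3: in={i,k,v,w} out={i,k,v,w}
  b4: in={i,k,v,w} out={k,v,w}

live-out(b2) = ["i", "k", "v", "w"]

Answer: ["i", "k", "v", "w"]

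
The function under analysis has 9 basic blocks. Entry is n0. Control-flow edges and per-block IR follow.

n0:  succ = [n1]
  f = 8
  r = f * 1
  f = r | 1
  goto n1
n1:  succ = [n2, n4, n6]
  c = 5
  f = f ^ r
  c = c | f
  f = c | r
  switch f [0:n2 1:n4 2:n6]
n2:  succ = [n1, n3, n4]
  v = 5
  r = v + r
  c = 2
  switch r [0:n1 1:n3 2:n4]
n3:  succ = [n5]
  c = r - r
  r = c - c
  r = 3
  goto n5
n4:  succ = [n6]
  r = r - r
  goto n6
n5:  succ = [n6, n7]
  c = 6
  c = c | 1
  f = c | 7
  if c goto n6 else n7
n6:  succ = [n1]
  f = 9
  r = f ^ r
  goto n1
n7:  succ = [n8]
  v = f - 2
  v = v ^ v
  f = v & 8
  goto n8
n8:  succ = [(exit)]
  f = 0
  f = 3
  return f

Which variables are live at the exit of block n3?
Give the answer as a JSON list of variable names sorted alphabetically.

Per-block:
  n0: {f,r} / ∅
  n1: {c,f} / {f,r}
  n2: {c,r,v} / {r}
  n3: {c,r} / {r}
  n4: {r} / {r}
  n5: {c,f} / ∅
  n6: {f,r} / {r}
  n7: {f,v} / {f}
  n8: {f} / ∅

Live sets:
  live n0: ∅→{f,r}
  live n1: {f,r}→{f,r}
  live n2: {f,r}→{f,r}
  live n3: {r}→{r}
  live n4: {r}→{r}
  live n5: {r}→{f,r}
  live n6: {r}→{f,r}
  live n7: {f}→∅
  live n8: ∅→∅

live-out(n3) = ["r"]

Answer: ["r"]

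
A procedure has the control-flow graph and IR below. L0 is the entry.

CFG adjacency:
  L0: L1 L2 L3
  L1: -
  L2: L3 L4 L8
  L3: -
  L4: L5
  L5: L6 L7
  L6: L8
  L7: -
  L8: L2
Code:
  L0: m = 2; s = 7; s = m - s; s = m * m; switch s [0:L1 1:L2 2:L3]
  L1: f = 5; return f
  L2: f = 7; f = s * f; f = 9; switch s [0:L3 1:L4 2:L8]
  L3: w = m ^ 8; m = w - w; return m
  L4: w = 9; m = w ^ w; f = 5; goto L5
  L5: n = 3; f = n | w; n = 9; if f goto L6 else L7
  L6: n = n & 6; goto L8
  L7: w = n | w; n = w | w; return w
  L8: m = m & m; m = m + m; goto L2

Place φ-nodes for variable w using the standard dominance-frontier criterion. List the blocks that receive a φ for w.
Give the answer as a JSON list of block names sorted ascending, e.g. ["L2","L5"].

Answer: ["L2", "L3", "L8"]

Derivation:
idom tree: L1←L0 L2←L0 L3←L0 L4←L2 L5←L4 L6←L5 L7←L5 L8←L2
Dom∩ at merges:
  L2: preds {L0,L8}: {L0} ∩ {L0,L2,L8} = {L0}; idom=L0
  L3: preds {L0,L2}: {L0} ∩ {L0,L2} = {L0}; idom=L0
  L8: preds {L2,L6}: {L0,L2} ∩ {L0,L2,L4,L5,L6} = {L0,L2}; idom=L2

Frontier:
  join L2 pred L0: · stop@L0
  join L2 pred L8: L8→L2 stop@L0
  join L3 pred L0: · stop@L0
  join L3 pred L2: L2 stop@L0
  join L8 pred L2: · stop@L2
  join L8 pred L6: L6→L5→L4 stop@L2
  DF(L0)=∅
  DF(L1)=∅
  DF(L2)={L2,L3}
  DF(L3)=∅
  DF(L4)={L8}
  DF(L5)={L8}
  DF(L6)={L8}
  DF(L7)=∅
  DF(L8)={L2}

φ for w: defs {L3,L4,L7}
  DF⁺ = {L2,L3,L8}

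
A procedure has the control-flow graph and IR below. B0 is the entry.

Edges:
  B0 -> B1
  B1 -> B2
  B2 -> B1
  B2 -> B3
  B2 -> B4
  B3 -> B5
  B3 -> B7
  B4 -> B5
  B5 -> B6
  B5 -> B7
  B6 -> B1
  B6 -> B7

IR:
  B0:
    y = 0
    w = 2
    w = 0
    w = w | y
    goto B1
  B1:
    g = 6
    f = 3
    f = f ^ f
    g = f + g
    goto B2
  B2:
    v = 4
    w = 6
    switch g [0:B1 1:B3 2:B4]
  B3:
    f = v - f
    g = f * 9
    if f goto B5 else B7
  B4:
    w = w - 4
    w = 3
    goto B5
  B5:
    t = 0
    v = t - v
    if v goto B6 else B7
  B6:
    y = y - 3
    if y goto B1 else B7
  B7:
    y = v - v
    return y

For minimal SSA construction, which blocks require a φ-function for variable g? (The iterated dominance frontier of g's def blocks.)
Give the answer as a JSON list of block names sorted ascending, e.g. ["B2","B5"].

Answer: ["B1", "B5", "B7"]

Derivation:
idom tree: B1←B0 B2←B1 B3←B2 B4←B2 B5←B2 B6←B5 B7←B2
Join-block Dom:
  B1: preds {B0,B2,B6}: {B0} ∩ {B0,B1,B2} ∩ {B0,B1,B2,B5,B6} = {B0}; idom=B0
  B5: preds {B3,B4}: {B0,B1,B2,B3} ∩ {B0,B1,B2,B4} = {B0,B1,B2}; idom=B2
  B7: preds {B3,B5,B6}: {B0,B1,B2,B3} ∩ {B0,B1,B2,B5} ∩ {B0,B1,B2,B5,B6} = {B0,B1,B2}; idom=B2

DF derivation:
  B1←B0: walk · to B0
  B1←B2: walk B2→B1 to B0
  B1←B6: walk B6→B5→B2→B1 to B0
  B5←B3: walk B3 to B2
  B5←B4: walk B4 to B2
  B7←B3: walk B3 to B2
  B7←B5: walk B5 to B2
  B7←B6: walk B6→B5 to B2
  B0 → ∅
  B1 → {B1}
  B2 → {B1}
  B3 → {B5,B7}
  B4 → {B5}
  B5 → {B1,B7}
  B6 → {B1,B7}
  B7 → ∅

φ for g: defs {B1,B3}
  DF⁺ = {B1,B5,B7}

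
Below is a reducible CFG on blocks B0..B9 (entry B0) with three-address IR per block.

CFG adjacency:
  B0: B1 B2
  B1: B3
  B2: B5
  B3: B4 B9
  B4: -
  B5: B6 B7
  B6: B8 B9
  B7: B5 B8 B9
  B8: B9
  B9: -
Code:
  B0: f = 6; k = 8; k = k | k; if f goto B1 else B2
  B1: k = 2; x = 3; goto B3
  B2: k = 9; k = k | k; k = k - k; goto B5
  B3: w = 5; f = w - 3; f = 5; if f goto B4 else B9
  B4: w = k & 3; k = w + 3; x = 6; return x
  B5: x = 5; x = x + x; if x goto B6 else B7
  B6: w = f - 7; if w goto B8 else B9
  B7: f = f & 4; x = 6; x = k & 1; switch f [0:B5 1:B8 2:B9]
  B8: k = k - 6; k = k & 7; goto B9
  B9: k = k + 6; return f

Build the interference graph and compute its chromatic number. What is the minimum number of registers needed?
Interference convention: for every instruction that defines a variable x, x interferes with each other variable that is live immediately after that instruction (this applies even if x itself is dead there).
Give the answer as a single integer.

Answer: 3

Working:
Block summaries:
  B0 def {f,k} use ∅
  B1 def {k,x} use ∅
  B2 def {k} use ∅
  B3 def {f,w} use ∅
  B4 def {k,w,x} use {k}
  B5 def {x} use ∅
  B6 def {w} use {f}
  B7 def {f,x} use {f,k}
  B8 def {k} use {k}
  B9 def {k} use {f,k}

Live sets:
  live B0: ∅→{f}
  live B1: ∅→{k}
  live B2: {f}→{f,k}
  live B3: {k}→{f,k}
  live B4: {k}→∅
  live B5: {f,k}→{f,k}
  live B6: {f,k}→{f,k}
  live B7: {f,k}→{f,k}
  live B8: {f,k}→{f,k}
  live B9: {f,k}→∅

Conflict graph:
  f: {k,w,x}
  k: {f,w,x}
  w: {f,k}
  x: {f,k}

Registers:
  clique {f,k,w} ⇒ need ≥ 3
  3-colouring: c0={f}  c1={k}  c2={w,x}
  χ = 3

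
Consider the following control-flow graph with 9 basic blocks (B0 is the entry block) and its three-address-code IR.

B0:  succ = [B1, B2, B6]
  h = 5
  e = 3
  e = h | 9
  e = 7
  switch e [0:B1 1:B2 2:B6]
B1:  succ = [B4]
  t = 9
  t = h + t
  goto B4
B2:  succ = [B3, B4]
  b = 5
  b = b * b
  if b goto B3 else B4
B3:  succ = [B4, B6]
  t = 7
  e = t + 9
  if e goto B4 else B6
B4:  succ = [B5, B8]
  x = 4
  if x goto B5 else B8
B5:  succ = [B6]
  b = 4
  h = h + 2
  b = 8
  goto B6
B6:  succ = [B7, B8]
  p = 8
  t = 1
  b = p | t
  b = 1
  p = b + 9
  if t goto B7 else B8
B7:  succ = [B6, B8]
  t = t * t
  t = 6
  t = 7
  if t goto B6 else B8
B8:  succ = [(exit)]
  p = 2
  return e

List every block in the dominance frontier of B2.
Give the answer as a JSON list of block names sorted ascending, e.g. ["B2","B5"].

Answer: ["B4", "B6"]

Analysis:
idom tree: B1←B0 B2←B0 B3←B2 B4←B0 B5←B4 B6←B0 B7←B6 B8←B0
Dom at joins:
  B4: preds {B1,B2,B3}: {B0,B1} ∩ {B0,B2} ∩ {B0,B2,B3} = {B0}; idom=B0
  B6: preds {B0,B3,B5,B7}: {B0} ∩ {B0,B2,B3} ∩ {B0,B4,B5} ∩ {B0,B6,B7} = {B0}; idom=B0
  B8: preds {B4,B6,B7}: {B0,B4} ∩ {B0,B6} ∩ {B0,B6,B7} = {B0}; idom=B0

DF derivation:
  B4←B1: walk B1 to B0
  B4←B2: walk B2 to B0
  B4←B3: walk B3→B2 to B0
  B6←B0: walk · to B0
  B6←B3: walk B3→B2 to B0
  B6←B5: walk B5→B4 to B0
  B6←B7: walk B7→B6 to B0
  B8←B4: walk B4 to B0
  B8←B6: walk B6 to B0
  B8←B7: walk B7→B6 to B0
  B0 → ∅
  B1 → {B4}
  B2 → {B4,B6}
  B3 → {B4,B6}
  B4 → {B6,B8}
  B5 → {B6}
  B6 → {B6,B8}
  B7 → {B6,B8}
  B8 → ∅

DF(B2) = ["B4", "B6"]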